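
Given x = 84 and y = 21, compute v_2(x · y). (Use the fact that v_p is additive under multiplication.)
v_2(1764) = 2

v_p(x) = 2 (factor: 84 = 2^2 · 21); v_p(y) = 0 (factor: 21 = 2^0 · 21). Additivity: v_p(xy) = v_p(x) + v_p(y) = 2 + 0 = 2. (Direct check: xy = 1764 = 2^2 · (441).)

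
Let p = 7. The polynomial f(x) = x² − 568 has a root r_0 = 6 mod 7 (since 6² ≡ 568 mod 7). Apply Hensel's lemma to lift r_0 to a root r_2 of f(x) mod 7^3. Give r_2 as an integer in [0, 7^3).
r_2 = 328 (mod 343)

Hensel's recurrence: r_{i+1} = r_i − f(r_i)·(f′(r_i))^{-1} mod 7^{i+2}, with f′(x) = 2x. Iterate:
  r_0 = 6 (mod 7)
  r_1 = 34 (mod 49)
  r_2 = 328 (mod 343)
Final: r_2 = 328, and one checks f(r_2) ≡ 0 mod 7^3.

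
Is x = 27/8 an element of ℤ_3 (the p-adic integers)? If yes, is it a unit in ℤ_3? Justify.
x ∈ ℤ_3 but not a unit; v_3(x) = 3 > 0

ℤ_3 = {x ∈ ℚ_3 : v_3(x) ≥ 0} and ℤ_3^× = {x ∈ ℤ_3 : v_3(x) = 0}. Here v_3(27/8) = v_3(num) − v_3(den) = 3; compare against these criteria.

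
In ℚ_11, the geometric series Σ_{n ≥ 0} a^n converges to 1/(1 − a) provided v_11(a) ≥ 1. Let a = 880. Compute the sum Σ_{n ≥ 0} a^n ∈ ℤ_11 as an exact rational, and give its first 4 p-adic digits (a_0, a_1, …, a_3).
Σ a^n = 1/(1 − a) = -1/879;  first 4 digits = (1, 3, 5, 4)

v_11(a) = 1 ≥ 1, so the series converges in ℤ_11 to 1/(1 − a) = 1/(1 − 880) = -1/879. Expand this rational in ℤ_11: compute digits iteratively via d_i = x_i mod 11, x_{i+1} = (x_i − d_i)/11. The first 4 digits are (1, 3, 5, 4).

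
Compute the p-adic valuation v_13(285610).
v_13(285610) = 4

v_13(n) is the largest exponent k such that 13^k divides n. Factor out: 285610 = 13^4 · 10. (Sign doesn't affect v_p.) So v_13(285610) = 4.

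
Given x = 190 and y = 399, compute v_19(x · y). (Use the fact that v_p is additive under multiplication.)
v_19(75810) = 2

v_p(x) = 1 (factor: 190 = 19^1 · 10); v_p(y) = 1 (factor: 399 = 19^1 · 21). Additivity: v_p(xy) = v_p(x) + v_p(y) = 1 + 1 = 2. (Direct check: xy = 75810 = 19^2 · (210).)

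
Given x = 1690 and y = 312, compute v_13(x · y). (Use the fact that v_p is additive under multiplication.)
v_13(527280) = 3

v_p(x) = 2 (factor: 1690 = 13^2 · 10); v_p(y) = 1 (factor: 312 = 13^1 · 24). Additivity: v_p(xy) = v_p(x) + v_p(y) = 2 + 1 = 3. (Direct check: xy = 527280 = 13^3 · (240).)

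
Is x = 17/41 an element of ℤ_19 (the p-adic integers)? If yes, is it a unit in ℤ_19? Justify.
x ∈ ℤ_19^× (unit); v_19(x) = 0

ℤ_19 = {x ∈ ℚ_19 : v_19(x) ≥ 0} and ℤ_19^× = {x ∈ ℤ_19 : v_19(x) = 0}. Here v_19(17/41) = v_19(num) − v_19(den) = 0; compare against these criteria.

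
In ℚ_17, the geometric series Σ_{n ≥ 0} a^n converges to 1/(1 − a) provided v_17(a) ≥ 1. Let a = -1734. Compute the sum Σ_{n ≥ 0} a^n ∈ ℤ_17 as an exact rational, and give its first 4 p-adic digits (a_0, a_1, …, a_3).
Σ a^n = 1/(1 − a) = 1/1735;  first 4 digits = (1, 0, 11, 16)

v_17(a) = 2 ≥ 1, so the series converges in ℤ_17 to 1/(1 − a) = 1/(1 − (-1734)) = 1/1735. Expand this rational in ℤ_17: compute digits iteratively via d_i = x_i mod 17, x_{i+1} = (x_i − d_i)/17. The first 4 digits are (1, 0, 11, 16).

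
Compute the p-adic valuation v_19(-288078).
v_19(-288078) = 3

v_19(n) is the largest exponent k such that 19^k divides n. Factor out: -288078 = -19^3 · 42. (Sign doesn't affect v_p.) So v_19(-288078) = 3.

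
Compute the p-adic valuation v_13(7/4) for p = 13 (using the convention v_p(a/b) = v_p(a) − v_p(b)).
v_13(7/4) = 0

Factor powers of 13 from the numerator and denominator of the reduced fraction: 7 = 13^0 · 7 and 4 = 13^0 · 4. Apply v_p(a/b) = v_p(a) − v_p(b): v_13(7/4) = 0 − 0 = 0.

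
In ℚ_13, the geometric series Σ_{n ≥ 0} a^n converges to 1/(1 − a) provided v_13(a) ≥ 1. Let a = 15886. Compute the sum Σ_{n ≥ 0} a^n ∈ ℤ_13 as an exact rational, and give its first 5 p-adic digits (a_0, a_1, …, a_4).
Σ a^n = 1/(1 − a) = -1/15885;  first 5 digits = (1, 0, 3, 7, 9)

v_13(a) = 2 ≥ 1, so the series converges in ℤ_13 to 1/(1 − a) = 1/(1 − 15886) = -1/15885. Expand this rational in ℤ_13: compute digits iteratively via d_i = x_i mod 13, x_{i+1} = (x_i − d_i)/13. The first 5 digits are (1, 0, 3, 7, 9).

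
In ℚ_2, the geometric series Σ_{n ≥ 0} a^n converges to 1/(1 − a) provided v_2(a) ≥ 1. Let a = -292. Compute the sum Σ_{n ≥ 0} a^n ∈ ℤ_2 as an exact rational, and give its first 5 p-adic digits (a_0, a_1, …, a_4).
Σ a^n = 1/(1 − a) = 1/293;  first 5 digits = (1, 0, 1, 1, 0)

v_2(a) = 2 ≥ 1, so the series converges in ℤ_2 to 1/(1 − a) = 1/(1 − (-292)) = 1/293. Expand this rational in ℤ_2: compute digits iteratively via d_i = x_i mod 2, x_{i+1} = (x_i − d_i)/2. The first 5 digits are (1, 0, 1, 1, 0).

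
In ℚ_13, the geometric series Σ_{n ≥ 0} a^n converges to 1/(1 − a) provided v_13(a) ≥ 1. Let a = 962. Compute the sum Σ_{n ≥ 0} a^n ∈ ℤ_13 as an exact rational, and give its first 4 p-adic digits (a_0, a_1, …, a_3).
Σ a^n = 1/(1 − a) = -1/961;  first 4 digits = (1, 9, 8, 6)

v_13(a) = 1 ≥ 1, so the series converges in ℤ_13 to 1/(1 − a) = 1/(1 − 962) = -1/961. Expand this rational in ℤ_13: compute digits iteratively via d_i = x_i mod 13, x_{i+1} = (x_i − d_i)/13. The first 4 digits are (1, 9, 8, 6).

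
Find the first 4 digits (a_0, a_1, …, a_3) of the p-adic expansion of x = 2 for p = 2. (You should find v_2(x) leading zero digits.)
(a_0, …, a_3) = (0, 1, 0, 0)

v_2(2) = 1, so a_0 = ... = a_0 = 0. Factor out: x = 2^1 · u with u = 1 a unit in ℤ_2. Expand u iteratively via a_{v+i} = u_i mod 2, u_{i+1} = (u_i − a_{v+i})/2:
  u_0 = 1;  a_1 = 1;  u_1 = (u_0 − 1)/2 = 0
  u_1 = 0;  a_2 = 0;  u_2 = (u_1 − 0)/2 = 0
  u_2 = 0;  a_3 = 0;  u_3 = (u_2 − 0)/2 = 0
Digits: (0, 1, 0, 0).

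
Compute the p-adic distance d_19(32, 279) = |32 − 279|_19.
d_19(32, 279) = 1/19

Step 1 — x − y = 32 − 279 = -247. Step 2 — v_19(-247) = 1 (factor: -247 = −(19^1 · 13); the sign does not affect v_p). Step 3 — |x − y|_19 = 19^{-1} = 1/19.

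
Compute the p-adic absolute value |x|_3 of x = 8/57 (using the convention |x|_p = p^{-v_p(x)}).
|8/57|_3 = 3

Step 1 — compute v_3(x) by factoring powers of 3 out of the numerator and denominator: v_3(8/57) = -1. Step 2 — apply |x|_p = p^{-v_p(x)} = 3^{1} = 3.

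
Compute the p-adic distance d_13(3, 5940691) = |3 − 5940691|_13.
d_13(3, 5940691) = 1/371293

Step 1 — x − y = 3 − 5940691 = -5940688. Step 2 — v_13(-5940688) = 5 (factor: -5940688 = −(13^5 · 16); the sign does not affect v_p). Step 3 — |x − y|_13 = 13^{-5} = 1/371293.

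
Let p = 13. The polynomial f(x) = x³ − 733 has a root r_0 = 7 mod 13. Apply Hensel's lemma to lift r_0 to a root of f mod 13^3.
r_2 = 2048 (mod 2197)

Hensel: r_{i+1} = r_i − f(r_i)/f′(r_i) mod 13^{i+2}, where f′(x) = 3x². Iterate:
  r_0 = 7 (mod 13)
  r_1 = 20 (mod 169)
  r_2 = 2048 (mod 2197)
Final: r = 2048 with f(r) ≡ 0 mod 13^3.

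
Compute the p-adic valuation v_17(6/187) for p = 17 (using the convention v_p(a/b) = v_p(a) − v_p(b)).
v_17(6/187) = -1

Factor powers of 17 from the numerator and denominator of the reduced fraction: 6 = 17^0 · 6 and 187 = 17^1 · 11. Apply v_p(a/b) = v_p(a) − v_p(b): v_17(6/187) = 0 − 1 = -1.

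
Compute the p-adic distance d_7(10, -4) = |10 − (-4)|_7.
d_7(10, -4) = 1/7

Step 1 — x − y = 10 − (-4) = 14. Step 2 — v_7(14) = 1 (factor: 14 = (7^1 · 2); the sign does not affect v_p). Step 3 — |x − y|_7 = 7^{-1} = 1/7.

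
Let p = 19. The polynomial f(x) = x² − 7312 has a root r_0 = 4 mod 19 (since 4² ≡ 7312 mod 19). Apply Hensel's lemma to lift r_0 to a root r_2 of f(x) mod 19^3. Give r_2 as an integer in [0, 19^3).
r_2 = 6692 (mod 6859)

Hensel's recurrence: r_{i+1} = r_i − f(r_i)·(f′(r_i))^{-1} mod 19^{i+2}, with f′(x) = 2x. Iterate:
  r_0 = 4 (mod 19)
  r_1 = 194 (mod 361)
  r_2 = 6692 (mod 6859)
Final: r_2 = 6692, and one checks f(r_2) ≡ 0 mod 19^3.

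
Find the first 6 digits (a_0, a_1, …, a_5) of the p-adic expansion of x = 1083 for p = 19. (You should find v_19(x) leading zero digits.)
(a_0, …, a_5) = (0, 0, 3, 0, 0, 0)

v_19(1083) = 2, so a_0 = ... = a_1 = 0. Factor out: x = 19^2 · u with u = 3 a unit in ℤ_19. Expand u iteratively via a_{v+i} = u_i mod 19, u_{i+1} = (u_i − a_{v+i})/19:
  u_0 = 3;  a_2 = 3;  u_1 = (u_0 − 3)/19 = 0
  u_1 = 0;  a_3 = 0;  u_2 = (u_1 − 0)/19 = 0
  u_2 = 0;  a_4 = 0;  u_3 = (u_2 − 0)/19 = 0
  u_3 = 0;  a_5 = 0;  u_4 = (u_3 − 0)/19 = 0
Digits: (0, 0, 3, 0, 0, 0).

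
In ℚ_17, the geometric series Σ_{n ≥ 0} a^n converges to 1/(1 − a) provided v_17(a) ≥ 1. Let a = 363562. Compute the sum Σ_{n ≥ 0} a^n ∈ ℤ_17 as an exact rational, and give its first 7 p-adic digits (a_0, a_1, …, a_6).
Σ a^n = 1/(1 − a) = -1/363561;  first 7 digits = (1, 0, 0, 6, 4, 0, 2)

v_17(a) = 3 ≥ 1, so the series converges in ℤ_17 to 1/(1 − a) = 1/(1 − 363562) = -1/363561. Expand this rational in ℤ_17: compute digits iteratively via d_i = x_i mod 17, x_{i+1} = (x_i − d_i)/17. The first 7 digits are (1, 0, 0, 6, 4, 0, 2).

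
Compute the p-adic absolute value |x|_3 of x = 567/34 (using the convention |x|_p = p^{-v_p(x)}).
|567/34|_3 = 1/81

Step 1 — compute v_3(x) by factoring powers of 3 out of the numerator and denominator: v_3(567/34) = 4. Step 2 — apply |x|_p = p^{-v_p(x)} = 3^{-4} = 1/81.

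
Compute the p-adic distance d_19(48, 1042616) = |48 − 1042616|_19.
d_19(48, 1042616) = 1/130321

Step 1 — x − y = 48 − 1042616 = -1042568. Step 2 — v_19(-1042568) = 4 (factor: -1042568 = −(19^4 · 8); the sign does not affect v_p). Step 3 — |x − y|_19 = 19^{-4} = 1/130321.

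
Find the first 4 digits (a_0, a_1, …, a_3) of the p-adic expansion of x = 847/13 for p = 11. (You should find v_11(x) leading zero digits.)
(a_0, …, a_3) = (0, 0, 9, 6)

v_11(847/13) = 2, so a_0 = ... = a_1 = 0. Factor out: x = 11^2 · u with u = 7/13 a unit in ℤ_11. Expand u iteratively via a_{v+i} = u_i mod 11, u_{i+1} = (u_i − a_{v+i})/11:
  u_0 = 7/13;  a_2 = 9;  u_1 = (u_0 − 9)/11 = -10/13
  u_1 = -10/13;  a_3 = 6;  u_2 = (u_1 − 6)/11 = -8/13
Digits: (0, 0, 9, 6).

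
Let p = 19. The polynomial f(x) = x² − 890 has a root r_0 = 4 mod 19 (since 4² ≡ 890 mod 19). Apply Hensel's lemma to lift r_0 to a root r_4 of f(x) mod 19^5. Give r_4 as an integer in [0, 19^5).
r_4 = 614806 (mod 2476099)

Hensel's recurrence: r_{i+1} = r_i − f(r_i)·(f′(r_i))^{-1} mod 19^{i+2}, with f′(x) = 2x. Iterate:
  r_0 = 4 (mod 19)
  r_1 = 23 (mod 361)
  r_2 = 4355 (mod 6859)
  r_3 = 93522 (mod 130321)
  r_4 = 614806 (mod 2476099)
Final: r_4 = 614806, and one checks f(r_4) ≡ 0 mod 19^5.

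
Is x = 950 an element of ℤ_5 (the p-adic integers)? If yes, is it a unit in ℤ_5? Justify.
x ∈ ℤ_5 but not a unit; v_5(x) = 2 > 0

ℤ_5 = {x ∈ ℚ_5 : v_5(x) ≥ 0} and ℤ_5^× = {x ∈ ℤ_5 : v_5(x) = 0}. Here v_5(950) = v_5(num) − v_5(den) = 2; compare against these criteria.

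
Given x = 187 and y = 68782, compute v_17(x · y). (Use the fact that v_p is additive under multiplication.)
v_17(12862234) = 4

v_p(x) = 1 (factor: 187 = 17^1 · 11); v_p(y) = 3 (factor: 68782 = 17^3 · 14). Additivity: v_p(xy) = v_p(x) + v_p(y) = 1 + 3 = 4. (Direct check: xy = 12862234 = 17^4 · (154).)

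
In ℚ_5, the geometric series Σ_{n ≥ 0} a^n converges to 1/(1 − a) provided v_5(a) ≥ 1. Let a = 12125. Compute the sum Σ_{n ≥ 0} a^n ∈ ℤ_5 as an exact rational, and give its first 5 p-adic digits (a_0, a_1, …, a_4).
Σ a^n = 1/(1 − a) = -1/12124;  first 5 digits = (1, 0, 0, 2, 4)

v_5(a) = 3 ≥ 1, so the series converges in ℤ_5 to 1/(1 − a) = 1/(1 − 12125) = -1/12124. Expand this rational in ℤ_5: compute digits iteratively via d_i = x_i mod 5, x_{i+1} = (x_i − d_i)/5. The first 5 digits are (1, 0, 0, 2, 4).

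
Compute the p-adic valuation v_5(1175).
v_5(1175) = 2

v_5(n) is the largest exponent k such that 5^k divides n. Factor out: 1175 = 5^2 · 47. (Sign doesn't affect v_p.) So v_5(1175) = 2.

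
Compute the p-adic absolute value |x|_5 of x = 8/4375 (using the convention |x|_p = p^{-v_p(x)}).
|8/4375|_5 = 625

Step 1 — compute v_5(x) by factoring powers of 5 out of the numerator and denominator: v_5(8/4375) = -4. Step 2 — apply |x|_p = p^{-v_p(x)} = 5^{4} = 625.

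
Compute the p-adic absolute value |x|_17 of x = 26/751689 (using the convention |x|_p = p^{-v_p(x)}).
|26/751689|_17 = 83521

Step 1 — compute v_17(x) by factoring powers of 17 out of the numerator and denominator: v_17(26/751689) = -4. Step 2 — apply |x|_p = p^{-v_p(x)} = 17^{4} = 83521.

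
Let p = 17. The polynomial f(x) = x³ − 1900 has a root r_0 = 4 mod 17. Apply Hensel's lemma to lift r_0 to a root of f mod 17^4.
r_3 = 52568 (mod 83521)

Hensel: r_{i+1} = r_i − f(r_i)/f′(r_i) mod 17^{i+2}, where f′(x) = 3x². Iterate:
  r_0 = 4 (mod 17)
  r_1 = 259 (mod 289)
  r_2 = 3438 (mod 4913)
  r_3 = 52568 (mod 83521)
Final: r = 52568 with f(r) ≡ 0 mod 17^4.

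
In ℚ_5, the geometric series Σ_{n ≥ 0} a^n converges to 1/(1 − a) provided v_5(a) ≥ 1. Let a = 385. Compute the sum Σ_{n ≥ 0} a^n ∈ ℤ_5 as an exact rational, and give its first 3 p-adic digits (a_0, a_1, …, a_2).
Σ a^n = 1/(1 − a) = -1/384;  first 3 digits = (1, 2, 4)

v_5(a) = 1 ≥ 1, so the series converges in ℤ_5 to 1/(1 − a) = 1/(1 − 385) = -1/384. Expand this rational in ℤ_5: compute digits iteratively via d_i = x_i mod 5, x_{i+1} = (x_i − d_i)/5. The first 3 digits are (1, 2, 4).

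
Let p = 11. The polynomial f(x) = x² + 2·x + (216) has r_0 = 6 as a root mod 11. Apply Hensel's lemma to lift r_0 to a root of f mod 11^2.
r_1 = 39 (mod 121)

Hensel: r_{i+1} = r_i − f(r_i)·(f′(r_i))^{-1} mod 11^{i+2}, f′(x) = 2x + 2. Iterate:
  r_0 = 6 (mod 11)
  r_1 = 39 (mod 121)
Final: r = 39 satisfies f(r) ≡ 0 mod 11^2.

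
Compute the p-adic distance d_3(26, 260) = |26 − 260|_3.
d_3(26, 260) = 1/9

Step 1 — x − y = 26 − 260 = -234. Step 2 — v_3(-234) = 2 (factor: -234 = −(3^2 · 26); the sign does not affect v_p). Step 3 — |x − y|_3 = 3^{-2} = 1/9.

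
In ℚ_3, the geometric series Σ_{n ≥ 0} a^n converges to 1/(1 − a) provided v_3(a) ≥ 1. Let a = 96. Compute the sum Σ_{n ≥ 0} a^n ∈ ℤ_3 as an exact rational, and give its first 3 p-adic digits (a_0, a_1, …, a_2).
Σ a^n = 1/(1 − a) = -1/95;  first 3 digits = (1, 2, 2)

v_3(a) = 1 ≥ 1, so the series converges in ℤ_3 to 1/(1 − a) = 1/(1 − 96) = -1/95. Expand this rational in ℤ_3: compute digits iteratively via d_i = x_i mod 3, x_{i+1} = (x_i − d_i)/3. The first 3 digits are (1, 2, 2).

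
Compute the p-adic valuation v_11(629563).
v_11(629563) = 4

v_11(n) is the largest exponent k such that 11^k divides n. Factor out: 629563 = 11^4 · 43. (Sign doesn't affect v_p.) So v_11(629563) = 4.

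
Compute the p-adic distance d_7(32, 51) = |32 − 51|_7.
d_7(32, 51) = 1

Step 1 — x − y = 32 − 51 = -19. Step 2 — v_7(-19) = 0 (factor: -19 = −(7^0 · 19); the sign does not affect v_p). Step 3 — |x − y|_7 = 7^{0} = 1.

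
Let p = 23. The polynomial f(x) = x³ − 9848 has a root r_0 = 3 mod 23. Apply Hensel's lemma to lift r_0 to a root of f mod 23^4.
r_3 = 218158 (mod 279841)

Hensel: r_{i+1} = r_i − f(r_i)/f′(r_i) mod 23^{i+2}, where f′(x) = 3x². Iterate:
  r_0 = 3 (mod 23)
  r_1 = 210 (mod 529)
  r_2 = 11319 (mod 12167)
  r_3 = 218158 (mod 279841)
Final: r = 218158 with f(r) ≡ 0 mod 23^4.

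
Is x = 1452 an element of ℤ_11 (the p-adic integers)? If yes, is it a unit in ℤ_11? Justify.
x ∈ ℤ_11 but not a unit; v_11(x) = 2 > 0

ℤ_11 = {x ∈ ℚ_11 : v_11(x) ≥ 0} and ℤ_11^× = {x ∈ ℤ_11 : v_11(x) = 0}. Here v_11(1452) = v_11(num) − v_11(den) = 2; compare against these criteria.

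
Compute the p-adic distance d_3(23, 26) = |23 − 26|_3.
d_3(23, 26) = 1/3

Step 1 — x − y = 23 − 26 = -3. Step 2 — v_3(-3) = 1 (factor: -3 = −(3^1 · 1); the sign does not affect v_p). Step 3 — |x − y|_3 = 3^{-1} = 1/3.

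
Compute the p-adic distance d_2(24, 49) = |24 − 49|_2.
d_2(24, 49) = 1

Step 1 — x − y = 24 − 49 = -25. Step 2 — v_2(-25) = 0 (factor: -25 = −(2^0 · 25); the sign does not affect v_p). Step 3 — |x − y|_2 = 2^{0} = 1.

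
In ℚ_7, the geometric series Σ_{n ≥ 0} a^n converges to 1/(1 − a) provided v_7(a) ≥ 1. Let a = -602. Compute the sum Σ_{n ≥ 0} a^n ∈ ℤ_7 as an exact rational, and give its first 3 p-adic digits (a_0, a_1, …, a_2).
Σ a^n = 1/(1 − a) = 1/603;  first 3 digits = (1, 5, 5)

v_7(a) = 1 ≥ 1, so the series converges in ℤ_7 to 1/(1 − a) = 1/(1 − (-602)) = 1/603. Expand this rational in ℤ_7: compute digits iteratively via d_i = x_i mod 7, x_{i+1} = (x_i − d_i)/7. The first 3 digits are (1, 5, 5).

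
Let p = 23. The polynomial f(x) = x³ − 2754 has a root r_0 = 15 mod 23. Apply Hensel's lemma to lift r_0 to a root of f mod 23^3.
r_2 = 6616 (mod 12167)

Hensel: r_{i+1} = r_i − f(r_i)/f′(r_i) mod 23^{i+2}, where f′(x) = 3x². Iterate:
  r_0 = 15 (mod 23)
  r_1 = 268 (mod 529)
  r_2 = 6616 (mod 12167)
Final: r = 6616 with f(r) ≡ 0 mod 23^3.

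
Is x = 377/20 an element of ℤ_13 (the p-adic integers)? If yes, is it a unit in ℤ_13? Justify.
x ∈ ℤ_13 but not a unit; v_13(x) = 1 > 0

ℤ_13 = {x ∈ ℚ_13 : v_13(x) ≥ 0} and ℤ_13^× = {x ∈ ℤ_13 : v_13(x) = 0}. Here v_13(377/20) = v_13(num) − v_13(den) = 1; compare against these criteria.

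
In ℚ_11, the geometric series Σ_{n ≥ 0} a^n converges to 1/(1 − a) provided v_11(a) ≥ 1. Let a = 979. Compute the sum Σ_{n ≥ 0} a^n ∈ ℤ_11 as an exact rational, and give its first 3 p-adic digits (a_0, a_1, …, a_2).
Σ a^n = 1/(1 − a) = -1/978;  first 3 digits = (1, 1, 9)

v_11(a) = 1 ≥ 1, so the series converges in ℤ_11 to 1/(1 − a) = 1/(1 − 979) = -1/978. Expand this rational in ℤ_11: compute digits iteratively via d_i = x_i mod 11, x_{i+1} = (x_i − d_i)/11. The first 3 digits are (1, 1, 9).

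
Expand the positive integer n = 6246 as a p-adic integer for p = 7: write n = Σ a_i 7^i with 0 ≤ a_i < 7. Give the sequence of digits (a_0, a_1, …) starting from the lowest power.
(a_0, a_1, …) = (2, 3, 1, 4, 2)

Repeated division by 7 gives the digits low-to-high: 6246 = 2 + 3·7^1 + 1·7^2 + 4·7^3 + 2·7^4. Digit sequence: (2, 3, 1, 4, 2).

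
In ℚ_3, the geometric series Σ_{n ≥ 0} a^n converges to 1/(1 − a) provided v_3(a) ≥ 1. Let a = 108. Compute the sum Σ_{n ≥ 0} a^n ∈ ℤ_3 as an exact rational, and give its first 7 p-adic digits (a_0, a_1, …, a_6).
Σ a^n = 1/(1 − a) = -1/107;  first 7 digits = (1, 0, 0, 1, 1, 0, 1)

v_3(a) = 3 ≥ 1, so the series converges in ℤ_3 to 1/(1 − a) = 1/(1 − 108) = -1/107. Expand this rational in ℤ_3: compute digits iteratively via d_i = x_i mod 3, x_{i+1} = (x_i − d_i)/3. The first 7 digits are (1, 0, 0, 1, 1, 0, 1).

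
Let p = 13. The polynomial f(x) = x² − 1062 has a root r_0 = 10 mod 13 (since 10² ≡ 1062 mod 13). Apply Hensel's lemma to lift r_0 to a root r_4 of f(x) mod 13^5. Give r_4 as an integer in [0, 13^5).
r_4 = 120572 (mod 371293)

Hensel's recurrence: r_{i+1} = r_i − f(r_i)·(f′(r_i))^{-1} mod 13^{i+2}, with f′(x) = 2x. Iterate:
  r_0 = 10 (mod 13)
  r_1 = 75 (mod 169)
  r_2 = 1934 (mod 2197)
  r_3 = 6328 (mod 28561)
  r_4 = 120572 (mod 371293)
Final: r_4 = 120572, and one checks f(r_4) ≡ 0 mod 13^5.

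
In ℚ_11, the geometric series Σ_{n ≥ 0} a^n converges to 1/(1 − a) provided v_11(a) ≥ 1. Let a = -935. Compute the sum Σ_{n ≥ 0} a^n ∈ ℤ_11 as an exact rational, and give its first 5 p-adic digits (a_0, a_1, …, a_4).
Σ a^n = 1/(1 − a) = 1/936;  first 5 digits = (1, 3, 1, 1, 4)

v_11(a) = 1 ≥ 1, so the series converges in ℤ_11 to 1/(1 − a) = 1/(1 − (-935)) = 1/936. Expand this rational in ℤ_11: compute digits iteratively via d_i = x_i mod 11, x_{i+1} = (x_i − d_i)/11. The first 5 digits are (1, 3, 1, 1, 4).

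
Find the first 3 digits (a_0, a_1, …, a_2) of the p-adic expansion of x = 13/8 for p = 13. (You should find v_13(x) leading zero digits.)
(a_0, …, a_2) = (0, 5, 11)

v_13(13/8) = 1, so a_0 = ... = a_0 = 0. Factor out: x = 13^1 · u with u = 1/8 a unit in ℤ_13. Expand u iteratively via a_{v+i} = u_i mod 13, u_{i+1} = (u_i − a_{v+i})/13:
  u_0 = 1/8;  a_1 = 5;  u_1 = (u_0 − 5)/13 = -3/8
  u_1 = -3/8;  a_2 = 11;  u_2 = (u_1 − 11)/13 = -7/8
Digits: (0, 5, 11).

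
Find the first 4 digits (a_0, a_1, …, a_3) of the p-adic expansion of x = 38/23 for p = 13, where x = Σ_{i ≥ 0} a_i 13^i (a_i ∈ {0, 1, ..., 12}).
(a_0, …, a_3) = (9, 0, 9, 1)

v_13(38/23) = 0 (numerator and denominator both coprime to 13), so x ∈ ℤ_13^×. Compute digits iteratively via a_i = x_i mod 13, x_{i+1} = (x_i − a_i)/13, with x_0 = x:
  x_0 = 38/23;  a_0 = 9;  x_1 = (x_0 − 9)/13 = -13/23
  x_1 = -13/23;  a_1 = 0;  x_2 = (x_1 − 0)/13 = -1/23
  x_2 = -1/23;  a_2 = 9;  x_3 = (x_2 − 9)/13 = -16/23
  x_3 = -16/23;  a_3 = 1;  x_4 = (x_3 − 1)/13 = -3/23
Digits: (9, 0, 9, 1).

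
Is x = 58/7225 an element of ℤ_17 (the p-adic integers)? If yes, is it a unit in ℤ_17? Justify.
x ∉ ℤ_17 (v_17(x) = -2 < 0)

ℤ_17 = {x ∈ ℚ_17 : v_17(x) ≥ 0} and ℤ_17^× = {x ∈ ℤ_17 : v_17(x) = 0}. Here v_17(58/7225) = v_17(num) − v_17(den) = -2; compare against these criteria.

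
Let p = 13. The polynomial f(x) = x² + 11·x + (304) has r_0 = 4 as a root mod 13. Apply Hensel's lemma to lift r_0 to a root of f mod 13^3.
r_2 = 1577 (mod 2197)

Hensel: r_{i+1} = r_i − f(r_i)·(f′(r_i))^{-1} mod 13^{i+2}, f′(x) = 2x + 11. Iterate:
  r_0 = 4 (mod 13)
  r_1 = 56 (mod 169)
  r_2 = 1577 (mod 2197)
Final: r = 1577 satisfies f(r) ≡ 0 mod 13^3.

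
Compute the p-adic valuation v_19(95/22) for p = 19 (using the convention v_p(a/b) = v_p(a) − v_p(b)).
v_19(95/22) = 1

Factor powers of 19 from the numerator and denominator of the reduced fraction: 95 = 19^1 · 5 and 22 = 19^0 · 22. Apply v_p(a/b) = v_p(a) − v_p(b): v_19(95/22) = 1 − 0 = 1.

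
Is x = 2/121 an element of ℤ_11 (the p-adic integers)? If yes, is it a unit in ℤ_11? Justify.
x ∉ ℤ_11 (v_11(x) = -2 < 0)

ℤ_11 = {x ∈ ℚ_11 : v_11(x) ≥ 0} and ℤ_11^× = {x ∈ ℤ_11 : v_11(x) = 0}. Here v_11(2/121) = v_11(num) − v_11(den) = -2; compare against these criteria.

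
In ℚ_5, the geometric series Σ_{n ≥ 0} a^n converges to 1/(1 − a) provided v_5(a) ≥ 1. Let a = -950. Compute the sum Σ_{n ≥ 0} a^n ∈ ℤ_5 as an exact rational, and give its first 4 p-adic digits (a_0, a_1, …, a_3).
Σ a^n = 1/(1 − a) = 1/951;  first 4 digits = (1, 0, 2, 2)

v_5(a) = 2 ≥ 1, so the series converges in ℤ_5 to 1/(1 − a) = 1/(1 − (-950)) = 1/951. Expand this rational in ℤ_5: compute digits iteratively via d_i = x_i mod 5, x_{i+1} = (x_i − d_i)/5. The first 4 digits are (1, 0, 2, 2).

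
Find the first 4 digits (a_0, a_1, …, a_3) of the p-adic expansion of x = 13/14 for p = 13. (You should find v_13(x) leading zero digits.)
(a_0, …, a_3) = (0, 1, 12, 0)

v_13(13/14) = 1, so a_0 = ... = a_0 = 0. Factor out: x = 13^1 · u with u = 1/14 a unit in ℤ_13. Expand u iteratively via a_{v+i} = u_i mod 13, u_{i+1} = (u_i − a_{v+i})/13:
  u_0 = 1/14;  a_1 = 1;  u_1 = (u_0 − 1)/13 = -1/14
  u_1 = -1/14;  a_2 = 12;  u_2 = (u_1 − 12)/13 = -13/14
  u_2 = -13/14;  a_3 = 0;  u_3 = (u_2 − 0)/13 = -1/14
Digits: (0, 1, 12, 0).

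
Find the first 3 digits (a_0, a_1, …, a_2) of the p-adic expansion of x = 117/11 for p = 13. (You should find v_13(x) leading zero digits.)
(a_0, …, a_2) = (0, 2, 7)

v_13(117/11) = 1, so a_0 = ... = a_0 = 0. Factor out: x = 13^1 · u with u = 9/11 a unit in ℤ_13. Expand u iteratively via a_{v+i} = u_i mod 13, u_{i+1} = (u_i − a_{v+i})/13:
  u_0 = 9/11;  a_1 = 2;  u_1 = (u_0 − 2)/13 = -1/11
  u_1 = -1/11;  a_2 = 7;  u_2 = (u_1 − 7)/13 = -6/11
Digits: (0, 2, 7).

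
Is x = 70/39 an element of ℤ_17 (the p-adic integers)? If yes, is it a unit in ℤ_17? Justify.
x ∈ ℤ_17^× (unit); v_17(x) = 0

ℤ_17 = {x ∈ ℚ_17 : v_17(x) ≥ 0} and ℤ_17^× = {x ∈ ℤ_17 : v_17(x) = 0}. Here v_17(70/39) = v_17(num) − v_17(den) = 0; compare against these criteria.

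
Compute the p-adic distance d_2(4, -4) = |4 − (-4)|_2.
d_2(4, -4) = 1/8

Step 1 — x − y = 4 − (-4) = 8. Step 2 — v_2(8) = 3 (factor: 8 = (2^3 · 1); the sign does not affect v_p). Step 3 — |x − y|_2 = 2^{-3} = 1/8.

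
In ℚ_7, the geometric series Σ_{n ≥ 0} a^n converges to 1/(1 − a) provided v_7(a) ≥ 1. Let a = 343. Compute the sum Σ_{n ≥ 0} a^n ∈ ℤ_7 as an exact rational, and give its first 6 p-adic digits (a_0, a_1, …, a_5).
Σ a^n = 1/(1 − a) = -1/342;  first 6 digits = (1, 0, 0, 1, 0, 0)

v_7(a) = 3 ≥ 1, so the series converges in ℤ_7 to 1/(1 − a) = 1/(1 − 343) = -1/342. Expand this rational in ℤ_7: compute digits iteratively via d_i = x_i mod 7, x_{i+1} = (x_i − d_i)/7. The first 6 digits are (1, 0, 0, 1, 0, 0).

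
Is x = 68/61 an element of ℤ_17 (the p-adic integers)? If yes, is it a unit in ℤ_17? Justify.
x ∈ ℤ_17 but not a unit; v_17(x) = 1 > 0

ℤ_17 = {x ∈ ℚ_17 : v_17(x) ≥ 0} and ℤ_17^× = {x ∈ ℤ_17 : v_17(x) = 0}. Here v_17(68/61) = v_17(num) − v_17(den) = 1; compare against these criteria.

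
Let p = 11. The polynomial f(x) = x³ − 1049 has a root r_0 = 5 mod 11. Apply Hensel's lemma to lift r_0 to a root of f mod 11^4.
r_3 = 9344 (mod 14641)

Hensel: r_{i+1} = r_i − f(r_i)/f′(r_i) mod 11^{i+2}, where f′(x) = 3x². Iterate:
  r_0 = 5 (mod 11)
  r_1 = 27 (mod 121)
  r_2 = 27 (mod 1331)
  r_3 = 9344 (mod 14641)
Final: r = 9344 with f(r) ≡ 0 mod 11^4.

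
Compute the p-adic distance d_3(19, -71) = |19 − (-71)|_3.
d_3(19, -71) = 1/9

Step 1 — x − y = 19 − (-71) = 90. Step 2 — v_3(90) = 2 (factor: 90 = (3^2 · 10); the sign does not affect v_p). Step 3 — |x − y|_3 = 3^{-2} = 1/9.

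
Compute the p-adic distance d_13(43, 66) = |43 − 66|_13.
d_13(43, 66) = 1

Step 1 — x − y = 43 − 66 = -23. Step 2 — v_13(-23) = 0 (factor: -23 = −(13^0 · 23); the sign does not affect v_p). Step 3 — |x − y|_13 = 13^{0} = 1.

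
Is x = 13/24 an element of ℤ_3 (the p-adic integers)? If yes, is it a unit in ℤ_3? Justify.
x ∉ ℤ_3 (v_3(x) = -1 < 0)

ℤ_3 = {x ∈ ℚ_3 : v_3(x) ≥ 0} and ℤ_3^× = {x ∈ ℤ_3 : v_3(x) = 0}. Here v_3(13/24) = v_3(num) − v_3(den) = -1; compare against these criteria.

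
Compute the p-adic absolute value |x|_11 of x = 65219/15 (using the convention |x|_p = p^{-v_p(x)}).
|65219/15|_11 = 1/1331

Step 1 — compute v_11(x) by factoring powers of 11 out of the numerator and denominator: v_11(65219/15) = 3. Step 2 — apply |x|_p = p^{-v_p(x)} = 11^{-3} = 1/1331.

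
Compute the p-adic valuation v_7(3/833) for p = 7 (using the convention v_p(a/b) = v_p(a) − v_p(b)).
v_7(3/833) = -2

Factor powers of 7 from the numerator and denominator of the reduced fraction: 3 = 7^0 · 3 and 833 = 7^2 · 17. Apply v_p(a/b) = v_p(a) − v_p(b): v_7(3/833) = 0 − 2 = -2.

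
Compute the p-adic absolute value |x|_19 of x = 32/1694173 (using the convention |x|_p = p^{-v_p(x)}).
|32/1694173|_19 = 130321

Step 1 — compute v_19(x) by factoring powers of 19 out of the numerator and denominator: v_19(32/1694173) = -4. Step 2 — apply |x|_p = p^{-v_p(x)} = 19^{4} = 130321.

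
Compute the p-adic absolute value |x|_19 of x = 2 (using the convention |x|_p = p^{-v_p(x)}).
|2|_19 = 1

Step 1 — compute v_19(x) by factoring powers of 19 out of the numerator and denominator: v_19(2) = 0. Step 2 — apply |x|_p = p^{-v_p(x)} = 19^{0} = 1.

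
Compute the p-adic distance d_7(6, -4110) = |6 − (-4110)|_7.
d_7(6, -4110) = 1/343

Step 1 — x − y = 6 − (-4110) = 4116. Step 2 — v_7(4116) = 3 (factor: 4116 = (7^3 · 12); the sign does not affect v_p). Step 3 — |x − y|_7 = 7^{-3} = 1/343.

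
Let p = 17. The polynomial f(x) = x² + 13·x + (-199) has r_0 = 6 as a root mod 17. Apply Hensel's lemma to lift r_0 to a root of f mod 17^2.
r_1 = 125 (mod 289)

Hensel: r_{i+1} = r_i − f(r_i)·(f′(r_i))^{-1} mod 17^{i+2}, f′(x) = 2x + 13. Iterate:
  r_0 = 6 (mod 17)
  r_1 = 125 (mod 289)
Final: r = 125 satisfies f(r) ≡ 0 mod 17^2.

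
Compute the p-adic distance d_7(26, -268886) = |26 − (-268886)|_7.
d_7(26, -268886) = 1/16807

Step 1 — x − y = 26 − (-268886) = 268912. Step 2 — v_7(268912) = 5 (factor: 268912 = (7^5 · 16); the sign does not affect v_p). Step 3 — |x − y|_7 = 7^{-5} = 1/16807.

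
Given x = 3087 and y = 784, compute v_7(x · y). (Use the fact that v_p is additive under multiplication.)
v_7(2420208) = 5

v_p(x) = 3 (factor: 3087 = 7^3 · 9); v_p(y) = 2 (factor: 784 = 7^2 · 16). Additivity: v_p(xy) = v_p(x) + v_p(y) = 3 + 2 = 5. (Direct check: xy = 2420208 = 7^5 · (144).)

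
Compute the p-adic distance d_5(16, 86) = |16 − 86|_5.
d_5(16, 86) = 1/5

Step 1 — x − y = 16 − 86 = -70. Step 2 — v_5(-70) = 1 (factor: -70 = −(5^1 · 14); the sign does not affect v_p). Step 3 — |x − y|_5 = 5^{-1} = 1/5.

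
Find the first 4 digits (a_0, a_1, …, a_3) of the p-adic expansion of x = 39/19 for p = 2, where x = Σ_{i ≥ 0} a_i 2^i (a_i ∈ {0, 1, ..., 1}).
(a_0, …, a_3) = (1, 0, 1, 1)

v_2(39/19) = 0 (numerator and denominator both coprime to 2), so x ∈ ℤ_2^×. Compute digits iteratively via a_i = x_i mod 2, x_{i+1} = (x_i − a_i)/2, with x_0 = x:
  x_0 = 39/19;  a_0 = 1;  x_1 = (x_0 − 1)/2 = 10/19
  x_1 = 10/19;  a_1 = 0;  x_2 = (x_1 − 0)/2 = 5/19
  x_2 = 5/19;  a_2 = 1;  x_3 = (x_2 − 1)/2 = -7/19
  x_3 = -7/19;  a_3 = 1;  x_4 = (x_3 − 1)/2 = -13/19
Digits: (1, 0, 1, 1).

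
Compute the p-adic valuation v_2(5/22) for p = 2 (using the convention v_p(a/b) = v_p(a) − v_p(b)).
v_2(5/22) = -1

Factor powers of 2 from the numerator and denominator of the reduced fraction: 5 = 2^0 · 5 and 22 = 2^1 · 11. Apply v_p(a/b) = v_p(a) − v_p(b): v_2(5/22) = 0 − 1 = -1.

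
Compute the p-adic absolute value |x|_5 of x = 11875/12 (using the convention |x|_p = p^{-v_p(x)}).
|11875/12|_5 = 1/625

Step 1 — compute v_5(x) by factoring powers of 5 out of the numerator and denominator: v_5(11875/12) = 4. Step 2 — apply |x|_p = p^{-v_p(x)} = 5^{-4} = 1/625.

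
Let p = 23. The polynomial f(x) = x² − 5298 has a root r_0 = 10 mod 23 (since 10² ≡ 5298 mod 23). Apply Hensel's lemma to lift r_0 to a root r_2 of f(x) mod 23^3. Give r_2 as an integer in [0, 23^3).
r_2 = 6036 (mod 12167)

Hensel's recurrence: r_{i+1} = r_i − f(r_i)·(f′(r_i))^{-1} mod 23^{i+2}, with f′(x) = 2x. Iterate:
  r_0 = 10 (mod 23)
  r_1 = 217 (mod 529)
  r_2 = 6036 (mod 12167)
Final: r_2 = 6036, and one checks f(r_2) ≡ 0 mod 23^3.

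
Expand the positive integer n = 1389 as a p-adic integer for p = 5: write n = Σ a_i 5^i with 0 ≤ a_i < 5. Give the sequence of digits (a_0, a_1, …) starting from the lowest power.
(a_0, a_1, …) = (4, 2, 0, 1, 2)

Repeated division by 5 gives the digits low-to-high: 1389 = 4 + 2·5^1 + 1·5^3 + 2·5^4. Digit sequence: (4, 2, 0, 1, 2).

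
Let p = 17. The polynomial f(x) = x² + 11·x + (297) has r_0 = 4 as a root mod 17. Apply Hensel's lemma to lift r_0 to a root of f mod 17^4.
r_3 = 51123 (mod 83521)

Hensel: r_{i+1} = r_i − f(r_i)·(f′(r_i))^{-1} mod 17^{i+2}, f′(x) = 2x + 11. Iterate:
  r_0 = 4 (mod 17)
  r_1 = 259 (mod 289)
  r_2 = 1993 (mod 4913)
  r_3 = 51123 (mod 83521)
Final: r = 51123 satisfies f(r) ≡ 0 mod 17^4.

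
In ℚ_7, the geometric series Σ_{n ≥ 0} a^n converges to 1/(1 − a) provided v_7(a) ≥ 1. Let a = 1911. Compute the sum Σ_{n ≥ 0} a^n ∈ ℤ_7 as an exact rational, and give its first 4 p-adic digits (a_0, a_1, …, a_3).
Σ a^n = 1/(1 − a) = -1/1910;  first 4 digits = (1, 0, 4, 5)

v_7(a) = 2 ≥ 1, so the series converges in ℤ_7 to 1/(1 − a) = 1/(1 − 1911) = -1/1910. Expand this rational in ℤ_7: compute digits iteratively via d_i = x_i mod 7, x_{i+1} = (x_i − d_i)/7. The first 4 digits are (1, 0, 4, 5).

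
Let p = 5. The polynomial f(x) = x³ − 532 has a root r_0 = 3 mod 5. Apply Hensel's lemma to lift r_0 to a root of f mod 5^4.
r_3 = 118 (mod 625)

Hensel: r_{i+1} = r_i − f(r_i)/f′(r_i) mod 5^{i+2}, where f′(x) = 3x². Iterate:
  r_0 = 3 (mod 5)
  r_1 = 18 (mod 25)
  r_2 = 118 (mod 125)
  r_3 = 118 (mod 625)
Final: r = 118 with f(r) ≡ 0 mod 5^4.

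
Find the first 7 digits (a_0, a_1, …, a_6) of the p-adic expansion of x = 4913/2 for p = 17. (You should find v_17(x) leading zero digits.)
(a_0, …, a_6) = (0, 0, 0, 9, 8, 8, 8)

v_17(4913/2) = 3, so a_0 = ... = a_2 = 0. Factor out: x = 17^3 · u with u = 1/2 a unit in ℤ_17. Expand u iteratively via a_{v+i} = u_i mod 17, u_{i+1} = (u_i − a_{v+i})/17:
  u_0 = 1/2;  a_3 = 9;  u_1 = (u_0 − 9)/17 = -1/2
  u_1 = -1/2;  a_4 = 8;  u_2 = (u_1 − 8)/17 = -1/2
  u_2 = -1/2;  a_5 = 8;  u_3 = (u_2 − 8)/17 = -1/2
  u_3 = -1/2;  a_6 = 8;  u_4 = (u_3 − 8)/17 = -1/2
Digits: (0, 0, 0, 9, 8, 8, 8).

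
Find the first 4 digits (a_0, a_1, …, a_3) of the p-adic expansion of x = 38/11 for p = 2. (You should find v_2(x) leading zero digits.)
(a_0, …, a_3) = (0, 1, 0, 0)

v_2(38/11) = 1, so a_0 = ... = a_0 = 0. Factor out: x = 2^1 · u with u = 19/11 a unit in ℤ_2. Expand u iteratively via a_{v+i} = u_i mod 2, u_{i+1} = (u_i − a_{v+i})/2:
  u_0 = 19/11;  a_1 = 1;  u_1 = (u_0 − 1)/2 = 4/11
  u_1 = 4/11;  a_2 = 0;  u_2 = (u_1 − 0)/2 = 2/11
  u_2 = 2/11;  a_3 = 0;  u_3 = (u_2 − 0)/2 = 1/11
Digits: (0, 1, 0, 0).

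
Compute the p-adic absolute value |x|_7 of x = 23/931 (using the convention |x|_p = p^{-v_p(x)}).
|23/931|_7 = 49

Step 1 — compute v_7(x) by factoring powers of 7 out of the numerator and denominator: v_7(23/931) = -2. Step 2 — apply |x|_p = p^{-v_p(x)} = 7^{2} = 49.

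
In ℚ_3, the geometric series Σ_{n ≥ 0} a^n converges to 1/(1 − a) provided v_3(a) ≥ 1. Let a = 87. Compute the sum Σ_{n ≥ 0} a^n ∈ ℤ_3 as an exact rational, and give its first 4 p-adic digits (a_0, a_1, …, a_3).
Σ a^n = 1/(1 − a) = -1/86;  first 4 digits = (1, 2, 1, 0)

v_3(a) = 1 ≥ 1, so the series converges in ℤ_3 to 1/(1 − a) = 1/(1 − 87) = -1/86. Expand this rational in ℤ_3: compute digits iteratively via d_i = x_i mod 3, x_{i+1} = (x_i − d_i)/3. The first 4 digits are (1, 2, 1, 0).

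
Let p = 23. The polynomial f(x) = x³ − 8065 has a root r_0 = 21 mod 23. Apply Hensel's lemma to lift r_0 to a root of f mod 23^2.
r_1 = 274 (mod 529)

Hensel: r_{i+1} = r_i − f(r_i)/f′(r_i) mod 23^{i+2}, where f′(x) = 3x². Iterate:
  r_0 = 21 (mod 23)
  r_1 = 274 (mod 529)
Final: r = 274 with f(r) ≡ 0 mod 23^2.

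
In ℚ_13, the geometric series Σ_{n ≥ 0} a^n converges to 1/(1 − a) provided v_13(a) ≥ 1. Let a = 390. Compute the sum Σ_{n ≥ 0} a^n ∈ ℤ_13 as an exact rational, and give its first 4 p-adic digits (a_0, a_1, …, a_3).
Σ a^n = 1/(1 − a) = -1/389;  first 4 digits = (1, 4, 5, 3)

v_13(a) = 1 ≥ 1, so the series converges in ℤ_13 to 1/(1 − a) = 1/(1 − 390) = -1/389. Expand this rational in ℤ_13: compute digits iteratively via d_i = x_i mod 13, x_{i+1} = (x_i − d_i)/13. The first 4 digits are (1, 4, 5, 3).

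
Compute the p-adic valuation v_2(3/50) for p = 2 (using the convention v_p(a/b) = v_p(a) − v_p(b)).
v_2(3/50) = -1

Factor powers of 2 from the numerator and denominator of the reduced fraction: 3 = 2^0 · 3 and 50 = 2^1 · 25. Apply v_p(a/b) = v_p(a) − v_p(b): v_2(3/50) = 0 − 1 = -1.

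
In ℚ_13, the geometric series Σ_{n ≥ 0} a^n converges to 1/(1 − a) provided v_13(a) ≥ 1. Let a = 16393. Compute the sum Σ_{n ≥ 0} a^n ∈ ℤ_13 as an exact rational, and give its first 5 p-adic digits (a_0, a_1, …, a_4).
Σ a^n = 1/(1 − a) = -1/16392;  first 5 digits = (1, 0, 6, 7, 10)

v_13(a) = 2 ≥ 1, so the series converges in ℤ_13 to 1/(1 − a) = 1/(1 − 16393) = -1/16392. Expand this rational in ℤ_13: compute digits iteratively via d_i = x_i mod 13, x_{i+1} = (x_i − d_i)/13. The first 5 digits are (1, 0, 6, 7, 10).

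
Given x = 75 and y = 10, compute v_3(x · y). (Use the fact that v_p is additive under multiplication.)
v_3(750) = 1

v_p(x) = 1 (factor: 75 = 3^1 · 25); v_p(y) = 0 (factor: 10 = 3^0 · 10). Additivity: v_p(xy) = v_p(x) + v_p(y) = 1 + 0 = 1. (Direct check: xy = 750 = 3^1 · (250).)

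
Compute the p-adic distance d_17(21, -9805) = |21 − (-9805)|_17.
d_17(21, -9805) = 1/4913

Step 1 — x − y = 21 − (-9805) = 9826. Step 2 — v_17(9826) = 3 (factor: 9826 = (17^3 · 2); the sign does not affect v_p). Step 3 — |x − y|_17 = 17^{-3} = 1/4913.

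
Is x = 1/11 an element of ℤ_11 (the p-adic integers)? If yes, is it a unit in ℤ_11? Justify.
x ∉ ℤ_11 (v_11(x) = -1 < 0)

ℤ_11 = {x ∈ ℚ_11 : v_11(x) ≥ 0} and ℤ_11^× = {x ∈ ℤ_11 : v_11(x) = 0}. Here v_11(1/11) = v_11(num) − v_11(den) = -1; compare against these criteria.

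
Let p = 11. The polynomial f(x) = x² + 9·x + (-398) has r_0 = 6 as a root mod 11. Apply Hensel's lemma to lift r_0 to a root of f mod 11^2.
r_1 = 61 (mod 121)

Hensel: r_{i+1} = r_i − f(r_i)·(f′(r_i))^{-1} mod 11^{i+2}, f′(x) = 2x + 9. Iterate:
  r_0 = 6 (mod 11)
  r_1 = 61 (mod 121)
Final: r = 61 satisfies f(r) ≡ 0 mod 11^2.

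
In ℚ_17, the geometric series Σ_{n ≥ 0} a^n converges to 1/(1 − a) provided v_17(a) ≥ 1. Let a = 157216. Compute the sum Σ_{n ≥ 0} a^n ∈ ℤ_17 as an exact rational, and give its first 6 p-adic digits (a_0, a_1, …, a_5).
Σ a^n = 1/(1 − a) = -1/157215;  first 6 digits = (1, 0, 0, 15, 1, 0)

v_17(a) = 3 ≥ 1, so the series converges in ℤ_17 to 1/(1 − a) = 1/(1 − 157216) = -1/157215. Expand this rational in ℤ_17: compute digits iteratively via d_i = x_i mod 17, x_{i+1} = (x_i − d_i)/17. The first 6 digits are (1, 0, 0, 15, 1, 0).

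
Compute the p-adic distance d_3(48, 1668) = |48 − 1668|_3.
d_3(48, 1668) = 1/81

Step 1 — x − y = 48 − 1668 = -1620. Step 2 — v_3(-1620) = 4 (factor: -1620 = −(3^4 · 20); the sign does not affect v_p). Step 3 — |x − y|_3 = 3^{-4} = 1/81.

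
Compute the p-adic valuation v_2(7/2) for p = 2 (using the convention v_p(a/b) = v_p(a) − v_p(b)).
v_2(7/2) = -1

Factor powers of 2 from the numerator and denominator of the reduced fraction: 7 = 2^0 · 7 and 2 = 2^1 · 1. Apply v_p(a/b) = v_p(a) − v_p(b): v_2(7/2) = 0 − 1 = -1.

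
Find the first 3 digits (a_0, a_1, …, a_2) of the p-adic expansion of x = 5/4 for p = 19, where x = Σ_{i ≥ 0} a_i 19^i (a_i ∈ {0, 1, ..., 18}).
(a_0, …, a_2) = (6, 14, 4)

v_19(5/4) = 0 (numerator and denominator both coprime to 19), so x ∈ ℤ_19^×. Compute digits iteratively via a_i = x_i mod 19, x_{i+1} = (x_i − a_i)/19, with x_0 = x:
  x_0 = 5/4;  a_0 = 6;  x_1 = (x_0 − 6)/19 = -1/4
  x_1 = -1/4;  a_1 = 14;  x_2 = (x_1 − 14)/19 = -3/4
  x_2 = -3/4;  a_2 = 4;  x_3 = (x_2 − 4)/19 = -1/4
Digits: (6, 14, 4).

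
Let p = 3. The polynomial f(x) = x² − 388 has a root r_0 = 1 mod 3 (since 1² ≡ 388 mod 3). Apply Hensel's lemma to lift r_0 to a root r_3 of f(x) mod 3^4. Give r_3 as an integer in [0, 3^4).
r_3 = 73 (mod 81)

Hensel's recurrence: r_{i+1} = r_i − f(r_i)·(f′(r_i))^{-1} mod 3^{i+2}, with f′(x) = 2x. Iterate:
  r_0 = 1 (mod 3)
  r_1 = 1 (mod 9)
  r_2 = 19 (mod 27)
  r_3 = 73 (mod 81)
Final: r_3 = 73, and one checks f(r_3) ≡ 0 mod 3^4.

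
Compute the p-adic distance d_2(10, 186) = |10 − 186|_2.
d_2(10, 186) = 1/16

Step 1 — x − y = 10 − 186 = -176. Step 2 — v_2(-176) = 4 (factor: -176 = −(2^4 · 11); the sign does not affect v_p). Step 3 — |x − y|_2 = 2^{-4} = 1/16.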